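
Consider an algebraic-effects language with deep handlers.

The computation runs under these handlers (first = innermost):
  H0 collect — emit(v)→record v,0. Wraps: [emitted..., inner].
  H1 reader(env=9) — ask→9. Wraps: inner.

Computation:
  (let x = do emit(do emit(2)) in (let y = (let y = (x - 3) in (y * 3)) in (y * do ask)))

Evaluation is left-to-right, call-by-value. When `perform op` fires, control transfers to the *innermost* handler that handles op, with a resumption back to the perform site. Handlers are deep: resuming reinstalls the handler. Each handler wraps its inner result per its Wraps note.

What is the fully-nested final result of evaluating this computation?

Answer: [2, 0, -81]

Working:
emit(2) @ H0 ⇒ out+=2
emit(0) @ H0 ⇒ out+=0
ask @ H1 ⇒ 9
H0 returns [2, 0, -81]
H1 returns [2, 0, -81]
= [2, 0, -81]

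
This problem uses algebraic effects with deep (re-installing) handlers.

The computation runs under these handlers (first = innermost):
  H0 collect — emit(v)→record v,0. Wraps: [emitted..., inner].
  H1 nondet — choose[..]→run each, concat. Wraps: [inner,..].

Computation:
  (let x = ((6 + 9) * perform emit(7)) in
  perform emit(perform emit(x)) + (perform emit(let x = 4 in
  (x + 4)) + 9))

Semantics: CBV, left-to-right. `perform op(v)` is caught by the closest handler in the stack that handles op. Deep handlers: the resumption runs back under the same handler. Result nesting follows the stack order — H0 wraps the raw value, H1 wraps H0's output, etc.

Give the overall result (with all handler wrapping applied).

Step-by-step:
emit(7) @ H0 ⇒ out+=7
emit(0) @ H0 ⇒ out+=0
emit(0) @ H0 ⇒ out+=0
emit(8) @ H0 ⇒ out+=8
H0 returns [7, 0, 0, 8, 9]
H1 returns [[7, 0, 0, 8, 9]]
= [[7, 0, 0, 8, 9]]

Answer: [[7, 0, 0, 8, 9]]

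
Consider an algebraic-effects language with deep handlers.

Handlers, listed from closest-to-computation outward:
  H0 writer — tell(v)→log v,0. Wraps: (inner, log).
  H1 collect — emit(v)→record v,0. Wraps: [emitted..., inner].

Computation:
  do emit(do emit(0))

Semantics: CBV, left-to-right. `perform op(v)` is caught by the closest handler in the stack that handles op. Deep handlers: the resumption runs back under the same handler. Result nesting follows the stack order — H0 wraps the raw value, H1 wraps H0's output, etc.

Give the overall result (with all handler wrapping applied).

Evaluation trace:
emit(0) @ H1 ⇒ out+=0
emit(0) @ H1 ⇒ out+=0
H0 returns (0, ())
H1 returns [0, 0, (0, ())]
= [0, 0, (0, ())]

Answer: [0, 0, (0, ())]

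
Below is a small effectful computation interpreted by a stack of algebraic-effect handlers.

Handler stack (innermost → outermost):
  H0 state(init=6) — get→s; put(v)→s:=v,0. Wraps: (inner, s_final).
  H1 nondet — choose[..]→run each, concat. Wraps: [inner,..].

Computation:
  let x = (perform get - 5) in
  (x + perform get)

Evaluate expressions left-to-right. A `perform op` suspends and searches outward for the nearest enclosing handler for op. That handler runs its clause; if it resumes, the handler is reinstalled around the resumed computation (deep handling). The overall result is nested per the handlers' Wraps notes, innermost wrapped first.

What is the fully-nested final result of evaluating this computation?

Evaluation trace:
get @ H0 ⇒ 6
get @ H0 ⇒ 6
H0 returns (7, 6)
H1 returns [(7, 6)]
= [(7, 6)]

Answer: [(7, 6)]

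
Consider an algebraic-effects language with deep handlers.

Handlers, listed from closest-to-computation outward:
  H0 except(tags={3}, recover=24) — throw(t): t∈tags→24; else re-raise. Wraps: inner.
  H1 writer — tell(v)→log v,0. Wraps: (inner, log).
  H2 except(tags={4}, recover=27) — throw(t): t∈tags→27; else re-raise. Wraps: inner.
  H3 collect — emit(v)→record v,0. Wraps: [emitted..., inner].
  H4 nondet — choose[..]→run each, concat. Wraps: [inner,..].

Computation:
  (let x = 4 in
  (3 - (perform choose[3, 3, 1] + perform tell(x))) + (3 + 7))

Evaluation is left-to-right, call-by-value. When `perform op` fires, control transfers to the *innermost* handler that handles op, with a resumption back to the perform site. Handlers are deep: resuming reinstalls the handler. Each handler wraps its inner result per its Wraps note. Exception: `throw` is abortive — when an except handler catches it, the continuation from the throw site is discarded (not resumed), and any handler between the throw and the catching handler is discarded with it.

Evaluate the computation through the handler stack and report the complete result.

Working:
choose[3, 3, 1] @ H4
  branch[0] choose=3:
    tell(4) @ H1 ⇒ log+=4
    H0 returns 10
    H1 returns (10, (4))
    H2 returns (10, (4))
    H3 returns [(10, (4))]
    H4 returns [[(10, (4))]]
  branch[1] choose=3:
    tell(4) @ H1 ⇒ log+=4
    H0 returns 10
    H1 returns (10, (4))
    H2 returns (10, (4))
    H3 returns [(10, (4))]
    H4 returns [[(10, (4))]]
  branch[2] choose=1:
    tell(4) @ H1 ⇒ log+=4
    H0 returns 12
    H1 returns (12, (4))
    H2 returns (12, (4))
    H3 returns [(12, (4))]
    H4 returns [[(12, (4))]]
= [[(10, (4))], [(10, (4))], [(12, (4))]]

Answer: [[(10, (4))], [(10, (4))], [(12, (4))]]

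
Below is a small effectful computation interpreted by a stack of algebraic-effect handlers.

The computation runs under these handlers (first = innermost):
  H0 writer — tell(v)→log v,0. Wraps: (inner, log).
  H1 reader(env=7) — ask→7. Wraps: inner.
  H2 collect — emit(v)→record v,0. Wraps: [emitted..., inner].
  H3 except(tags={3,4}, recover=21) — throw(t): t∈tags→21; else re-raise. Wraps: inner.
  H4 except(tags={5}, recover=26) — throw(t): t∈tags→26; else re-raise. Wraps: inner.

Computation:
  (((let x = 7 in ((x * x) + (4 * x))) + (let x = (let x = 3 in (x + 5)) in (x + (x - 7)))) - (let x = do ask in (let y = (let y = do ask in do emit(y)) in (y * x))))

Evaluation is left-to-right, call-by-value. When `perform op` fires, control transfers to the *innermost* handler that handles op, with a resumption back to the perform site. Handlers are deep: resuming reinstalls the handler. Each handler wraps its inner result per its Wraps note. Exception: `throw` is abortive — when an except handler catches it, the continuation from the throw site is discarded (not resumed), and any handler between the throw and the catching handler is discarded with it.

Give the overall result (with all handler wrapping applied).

Answer: [7, (86, ())]

Evaluation trace:
ask @ H1 ⇒ 7
ask @ H1 ⇒ 7
emit(7) @ H2 ⇒ out+=7
H0 returns (86, ())
H1 returns (86, ())
H2 returns [7, (86, ())]
H3 returns [7, (86, ())]
H4 returns [7, (86, ())]
= [7, (86, ())]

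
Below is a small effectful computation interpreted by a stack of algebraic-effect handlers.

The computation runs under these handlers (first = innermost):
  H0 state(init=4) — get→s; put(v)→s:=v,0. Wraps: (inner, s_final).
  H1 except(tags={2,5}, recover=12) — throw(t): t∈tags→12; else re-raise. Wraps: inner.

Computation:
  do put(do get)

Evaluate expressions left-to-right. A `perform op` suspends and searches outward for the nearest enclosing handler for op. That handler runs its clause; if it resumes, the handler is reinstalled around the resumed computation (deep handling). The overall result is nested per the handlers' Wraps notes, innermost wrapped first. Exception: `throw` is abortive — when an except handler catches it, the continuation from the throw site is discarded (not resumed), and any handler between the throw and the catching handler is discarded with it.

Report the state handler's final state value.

Evaluation trace:
get @ H0 ⇒ 4
put(4) @ H0 ⇒ s:=4
H0 returns (0, 4)
H1 returns (0, 4)
= (0, 4)

Answer: 4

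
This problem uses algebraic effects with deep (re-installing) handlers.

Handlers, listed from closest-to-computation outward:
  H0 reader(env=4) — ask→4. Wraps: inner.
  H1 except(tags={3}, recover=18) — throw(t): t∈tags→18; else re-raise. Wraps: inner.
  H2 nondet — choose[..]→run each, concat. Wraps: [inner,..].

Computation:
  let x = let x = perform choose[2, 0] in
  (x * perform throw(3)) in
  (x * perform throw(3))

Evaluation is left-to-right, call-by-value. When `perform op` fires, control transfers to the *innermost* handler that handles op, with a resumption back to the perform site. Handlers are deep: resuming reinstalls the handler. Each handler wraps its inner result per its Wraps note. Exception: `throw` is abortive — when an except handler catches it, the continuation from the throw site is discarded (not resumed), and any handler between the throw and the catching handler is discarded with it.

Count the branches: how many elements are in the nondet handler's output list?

Answer: 2

Step-by-step:
choose[2, 0] @ H2
  branch[0] choose=2:
    throw(3) @ H1 caught ⇒ 18
    H2 returns [18]
  branch[1] choose=0:
    throw(3) @ H1 caught ⇒ 18
    H2 returns [18]
= [18, 18]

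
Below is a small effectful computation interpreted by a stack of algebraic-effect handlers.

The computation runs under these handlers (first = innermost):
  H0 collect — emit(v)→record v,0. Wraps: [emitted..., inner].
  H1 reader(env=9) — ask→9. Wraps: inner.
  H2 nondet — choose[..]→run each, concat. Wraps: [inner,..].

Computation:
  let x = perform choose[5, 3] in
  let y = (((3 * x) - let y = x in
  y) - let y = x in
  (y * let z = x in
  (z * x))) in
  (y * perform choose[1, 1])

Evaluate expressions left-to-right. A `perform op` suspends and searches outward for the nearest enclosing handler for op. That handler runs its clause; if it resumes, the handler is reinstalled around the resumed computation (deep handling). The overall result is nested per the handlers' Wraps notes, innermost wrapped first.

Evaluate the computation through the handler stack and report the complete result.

Answer: [[-115], [-115], [-21], [-21]]

Evaluation trace:
choose[5, 3] @ H2
  branch[0] choose=5:
    choose[1, 1] @ H2
      branch[0] choose=1:
        H0 returns [-115]
        H1 returns [-115]
        H2 returns [[-115]]
      branch[1] choose=1:
        H0 returns [-115]
        H1 returns [-115]
        H2 returns [[-115]]
  branch[1] choose=3:
    choose[1, 1] @ H2
      branch[0] choose=1:
        H0 returns [-21]
        H1 returns [-21]
        H2 returns [[-21]]
      branch[1] choose=1:
        H0 returns [-21]
        H1 returns [-21]
        H2 returns [[-21]]
= [[-115], [-115], [-21], [-21]]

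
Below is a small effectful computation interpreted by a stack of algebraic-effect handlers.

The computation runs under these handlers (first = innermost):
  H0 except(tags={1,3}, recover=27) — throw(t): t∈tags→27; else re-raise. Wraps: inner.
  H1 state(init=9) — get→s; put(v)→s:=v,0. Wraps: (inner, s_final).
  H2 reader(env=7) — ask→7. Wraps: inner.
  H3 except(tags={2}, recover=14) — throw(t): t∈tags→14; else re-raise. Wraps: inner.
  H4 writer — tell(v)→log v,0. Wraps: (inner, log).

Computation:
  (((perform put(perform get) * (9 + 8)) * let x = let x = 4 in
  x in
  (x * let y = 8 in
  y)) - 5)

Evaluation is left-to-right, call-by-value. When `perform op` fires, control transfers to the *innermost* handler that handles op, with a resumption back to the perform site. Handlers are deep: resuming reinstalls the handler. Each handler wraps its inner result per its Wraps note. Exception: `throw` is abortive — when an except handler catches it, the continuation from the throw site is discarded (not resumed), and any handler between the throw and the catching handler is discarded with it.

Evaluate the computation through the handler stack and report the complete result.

Evaluation trace:
get @ H1 ⇒ 9
put(9) @ H1 ⇒ s:=9
H0 returns -5
H1 returns (-5, 9)
H2 returns (-5, 9)
H3 returns (-5, 9)
H4 returns ((-5, 9), ())
= ((-5, 9), ())

Answer: ((-5, 9), ())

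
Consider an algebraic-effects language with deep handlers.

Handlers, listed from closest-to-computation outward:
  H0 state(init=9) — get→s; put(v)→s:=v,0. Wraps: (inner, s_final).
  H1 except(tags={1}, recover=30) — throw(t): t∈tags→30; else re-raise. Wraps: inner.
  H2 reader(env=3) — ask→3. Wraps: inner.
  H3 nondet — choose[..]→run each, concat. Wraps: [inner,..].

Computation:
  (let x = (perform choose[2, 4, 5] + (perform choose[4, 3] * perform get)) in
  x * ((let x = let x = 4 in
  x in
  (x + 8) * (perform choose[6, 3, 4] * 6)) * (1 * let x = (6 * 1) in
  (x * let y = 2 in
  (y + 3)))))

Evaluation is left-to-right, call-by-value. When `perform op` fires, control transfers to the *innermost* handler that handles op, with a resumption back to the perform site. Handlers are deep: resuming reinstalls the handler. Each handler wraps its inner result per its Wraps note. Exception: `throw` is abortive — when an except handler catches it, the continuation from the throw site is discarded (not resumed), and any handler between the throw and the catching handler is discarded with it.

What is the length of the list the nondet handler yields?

Answer: 18

Working:
choose[2, 4, 5] @ H3
  branch[0] choose=2:
    choose[4, 3] @ H3
      branch[0] choose=4:
        get @ H0 ⇒ 9
        choose[6, 3, 4] @ H3
          branch[0] choose=6:
            H0 returns (492480, 9)
            H1 returns (492480, 9)
            H2 returns (492480, 9)
            H3 returns [(492480, 9)]
          branch[1] choose=3:
            H0 returns (246240, 9)
            H1 returns (246240, 9)
            H2 returns (246240, 9)
            H3 returns [(246240, 9)]
          branch[2] choose=4:
            H0 returns (328320, 9)
            H1 returns (328320, 9)
            H2 returns (328320, 9)
            H3 returns [(328320, 9)]
      branch[1] choose=3:
        get @ H0 ⇒ 9
        choose[6, 3, 4] @ H3
          branch[0] choose=6:
            H0 returns (375840, 9)
            H1 returns (375840, 9)
            H2 returns (375840, 9)
            H3 returns [(375840, 9)]
          branch[1] choose=3:
            H0 returns (187920, 9)
            H1 returns (187920, 9)
            H2 returns (187920, 9)
            H3 returns [(187920, 9)]
          branch[2] choose=4:
            H0 returns (250560, 9)
            H1 returns (250560, 9)
            H2 returns (250560, 9)
            H3 returns [(250560, 9)]
  branch[1] choose=4:
    choose[4, 3] @ H3
      branch[0] choose=4:
        get @ H0 ⇒ 9
        choose[6, 3, 4] @ H3
          branch[0] choose=6:
            H0 returns (518400, 9)
            H1 returns (518400, 9)
            H2 returns (518400, 9)
            H3 returns [(518400, 9)]
          branch[1] choose=3:
            H0 returns (259200, 9)
            H1 returns (259200, 9)
            H2 returns (259200, 9)
            H3 returns [(259200, 9)]
          branch[2] choose=4:
            H0 returns (345600, 9)
            H1 returns (345600, 9)
            H2 returns (345600, 9)
            H3 returns [(345600, 9)]
      branch[1] choose=3:
        get @ H0 ⇒ 9
        choose[6, 3, 4] @ H3
          branch[0] choose=6:
            H0 returns (401760, 9)
            H1 returns (401760, 9)
            H2 returns (401760, 9)
            H3 returns [(401760, 9)]
          branch[1] choose=3:
            H0 returns (200880, 9)
            H1 returns (200880, 9)
            H2 returns (200880, 9)
            H3 returns [(200880, 9)]
          branch[2] choose=4:
            H0 returns (267840, 9)
            H1 returns (267840, 9)
            H2 returns (267840, 9)
            H3 returns [(267840, 9)]
  branch[2] choose=5:
    choose[4, 3] @ H3
      branch[0] choose=4:
        get @ H0 ⇒ 9
        choose[6, 3, 4] @ H3
          branch[0] choose=6:
            H0 returns (531360, 9)
            H1 returns (531360, 9)
            H2 returns (531360, 9)
            H3 returns [(531360, 9)]
          branch[1] choose=3:
            H0 returns (265680, 9)
            H1 returns (265680, 9)
            H2 returns (265680, 9)
            H3 returns [(265680, 9)]
          branch[2] choose=4:
            H0 returns (354240, 9)
            H1 returns (354240, 9)
            H2 returns (354240, 9)
            H3 returns [(354240, 9)]
      branch[1] choose=3:
        get @ H0 ⇒ 9
        choose[6, 3, 4] @ H3
          branch[0] choose=6:
            H0 returns (414720, 9)
            H1 returns (414720, 9)
            H2 returns (414720, 9)
            H3 returns [(414720, 9)]
          branch[1] choose=3:
            H0 returns (207360, 9)
            H1 returns (207360, 9)
            H2 returns (207360, 9)
            H3 returns [(207360, 9)]
          branch[2] choose=4:
            H0 returns (276480, 9)
            H1 returns (276480, 9)
            H2 returns (276480, 9)
            H3 returns [(276480, 9)]
= [(492480, 9), (246240, 9), (328320, 9), (375840, 9), (187920, 9), (250560, 9), (518400, 9), (259200, 9), (345600, 9), (401760, 9), (200880, 9), (267840, 9), (531360, 9), (265680, 9), (354240, 9), (414720, 9), (207360, 9), (276480, 9)]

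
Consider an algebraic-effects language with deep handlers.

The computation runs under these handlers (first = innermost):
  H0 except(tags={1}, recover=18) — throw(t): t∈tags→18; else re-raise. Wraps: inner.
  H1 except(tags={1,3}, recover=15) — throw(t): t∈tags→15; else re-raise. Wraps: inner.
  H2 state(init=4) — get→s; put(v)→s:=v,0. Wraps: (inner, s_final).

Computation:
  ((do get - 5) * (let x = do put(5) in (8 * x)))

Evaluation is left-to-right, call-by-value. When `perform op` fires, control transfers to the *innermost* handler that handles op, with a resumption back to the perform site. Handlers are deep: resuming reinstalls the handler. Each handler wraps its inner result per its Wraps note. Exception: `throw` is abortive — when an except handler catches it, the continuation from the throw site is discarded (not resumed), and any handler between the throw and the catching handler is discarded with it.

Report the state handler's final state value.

Answer: 5

Evaluation trace:
get @ H2 ⇒ 4
put(5) @ H2 ⇒ s:=5
H0 returns 0
H1 returns 0
H2 returns (0, 5)
= (0, 5)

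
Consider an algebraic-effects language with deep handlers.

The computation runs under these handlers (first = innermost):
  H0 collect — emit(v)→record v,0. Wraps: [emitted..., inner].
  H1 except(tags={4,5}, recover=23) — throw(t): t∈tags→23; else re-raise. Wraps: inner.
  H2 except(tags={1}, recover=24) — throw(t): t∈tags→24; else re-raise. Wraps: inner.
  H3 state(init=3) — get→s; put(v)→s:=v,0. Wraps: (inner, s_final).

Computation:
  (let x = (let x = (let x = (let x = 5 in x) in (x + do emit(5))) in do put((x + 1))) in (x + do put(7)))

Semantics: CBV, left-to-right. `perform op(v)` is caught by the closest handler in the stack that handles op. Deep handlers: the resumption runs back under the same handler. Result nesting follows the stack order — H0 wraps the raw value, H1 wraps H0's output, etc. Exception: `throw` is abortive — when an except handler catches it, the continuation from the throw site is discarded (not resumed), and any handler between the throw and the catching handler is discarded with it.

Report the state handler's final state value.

Evaluation trace:
emit(5) @ H0 ⇒ out+=5
put(6) @ H3 ⇒ s:=6
put(7) @ H3 ⇒ s:=7
H0 returns [5, 0]
H1 returns [5, 0]
H2 returns [5, 0]
H3 returns ([5, 0], 7)
= ([5, 0], 7)

Answer: 7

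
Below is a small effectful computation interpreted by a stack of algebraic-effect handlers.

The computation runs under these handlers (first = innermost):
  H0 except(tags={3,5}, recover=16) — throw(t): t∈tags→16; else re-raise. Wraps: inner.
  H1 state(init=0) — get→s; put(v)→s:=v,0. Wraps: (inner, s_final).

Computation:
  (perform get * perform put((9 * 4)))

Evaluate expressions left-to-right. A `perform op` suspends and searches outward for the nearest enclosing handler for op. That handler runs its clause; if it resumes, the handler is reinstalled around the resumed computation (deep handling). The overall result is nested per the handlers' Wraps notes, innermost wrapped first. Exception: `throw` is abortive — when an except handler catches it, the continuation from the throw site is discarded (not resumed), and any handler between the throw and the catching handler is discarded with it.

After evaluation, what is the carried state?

Answer: 36

Step-by-step:
get @ H1 ⇒ 0
put(36) @ H1 ⇒ s:=36
H0 returns 0
H1 returns (0, 36)
= (0, 36)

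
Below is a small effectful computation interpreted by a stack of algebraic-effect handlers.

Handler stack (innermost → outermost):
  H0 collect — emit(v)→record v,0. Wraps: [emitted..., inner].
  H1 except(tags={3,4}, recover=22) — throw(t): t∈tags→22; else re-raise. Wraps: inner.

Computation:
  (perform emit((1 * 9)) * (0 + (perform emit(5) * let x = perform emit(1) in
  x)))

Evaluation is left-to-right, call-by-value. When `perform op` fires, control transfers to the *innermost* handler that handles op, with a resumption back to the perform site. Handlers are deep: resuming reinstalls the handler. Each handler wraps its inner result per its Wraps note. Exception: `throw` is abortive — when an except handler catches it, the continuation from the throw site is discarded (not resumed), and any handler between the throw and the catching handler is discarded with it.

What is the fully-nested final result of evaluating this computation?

Working:
emit(9) @ H0 ⇒ out+=9
emit(5) @ H0 ⇒ out+=5
emit(1) @ H0 ⇒ out+=1
H0 returns [9, 5, 1, 0]
H1 returns [9, 5, 1, 0]
= [9, 5, 1, 0]

Answer: [9, 5, 1, 0]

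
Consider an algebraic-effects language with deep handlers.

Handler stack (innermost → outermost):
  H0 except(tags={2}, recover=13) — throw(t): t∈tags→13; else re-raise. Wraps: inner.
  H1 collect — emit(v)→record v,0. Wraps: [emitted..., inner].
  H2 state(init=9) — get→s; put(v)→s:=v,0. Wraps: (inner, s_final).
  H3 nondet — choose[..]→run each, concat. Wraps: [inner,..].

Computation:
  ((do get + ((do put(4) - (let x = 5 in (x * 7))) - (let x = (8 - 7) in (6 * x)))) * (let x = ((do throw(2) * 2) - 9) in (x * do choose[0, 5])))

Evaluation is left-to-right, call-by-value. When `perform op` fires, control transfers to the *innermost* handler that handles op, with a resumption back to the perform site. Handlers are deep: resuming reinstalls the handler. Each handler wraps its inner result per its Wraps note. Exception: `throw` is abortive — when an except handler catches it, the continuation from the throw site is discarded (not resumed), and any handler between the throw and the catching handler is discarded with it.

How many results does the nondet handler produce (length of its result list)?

Evaluation trace:
get @ H2 ⇒ 9
put(4) @ H2 ⇒ s:=4
throw(2) @ H0 caught ⇒ 13
H1 returns [13]
H2 returns ([13], 4)
H3 returns [([13], 4)]
= [([13], 4)]

Answer: 1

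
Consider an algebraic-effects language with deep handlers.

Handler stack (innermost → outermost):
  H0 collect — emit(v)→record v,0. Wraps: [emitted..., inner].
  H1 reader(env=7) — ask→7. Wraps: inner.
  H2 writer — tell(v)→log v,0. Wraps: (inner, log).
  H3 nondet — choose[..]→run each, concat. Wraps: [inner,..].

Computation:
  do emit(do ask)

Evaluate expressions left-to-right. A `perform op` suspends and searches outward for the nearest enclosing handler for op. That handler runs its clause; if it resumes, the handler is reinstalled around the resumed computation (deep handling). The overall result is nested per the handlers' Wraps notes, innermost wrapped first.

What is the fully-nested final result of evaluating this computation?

Step-by-step:
ask @ H1 ⇒ 7
emit(7) @ H0 ⇒ out+=7
H0 returns [7, 0]
H1 returns [7, 0]
H2 returns ([7, 0], ())
H3 returns [([7, 0], ())]
= [([7, 0], ())]

Answer: [([7, 0], ())]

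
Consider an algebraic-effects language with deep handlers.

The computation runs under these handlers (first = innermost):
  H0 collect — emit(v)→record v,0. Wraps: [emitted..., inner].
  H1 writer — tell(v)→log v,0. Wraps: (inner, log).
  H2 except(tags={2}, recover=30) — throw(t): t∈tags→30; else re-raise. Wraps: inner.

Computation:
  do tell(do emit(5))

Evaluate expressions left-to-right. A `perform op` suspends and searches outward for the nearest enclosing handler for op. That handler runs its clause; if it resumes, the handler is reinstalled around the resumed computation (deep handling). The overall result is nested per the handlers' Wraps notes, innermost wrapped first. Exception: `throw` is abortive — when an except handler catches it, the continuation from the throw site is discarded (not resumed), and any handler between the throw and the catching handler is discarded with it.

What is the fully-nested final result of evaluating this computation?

Evaluation trace:
emit(5) @ H0 ⇒ out+=5
tell(0) @ H1 ⇒ log+=0
H0 returns [5, 0]
H1 returns ([5, 0], (0))
H2 returns ([5, 0], (0))
= ([5, 0], (0))

Answer: ([5, 0], (0))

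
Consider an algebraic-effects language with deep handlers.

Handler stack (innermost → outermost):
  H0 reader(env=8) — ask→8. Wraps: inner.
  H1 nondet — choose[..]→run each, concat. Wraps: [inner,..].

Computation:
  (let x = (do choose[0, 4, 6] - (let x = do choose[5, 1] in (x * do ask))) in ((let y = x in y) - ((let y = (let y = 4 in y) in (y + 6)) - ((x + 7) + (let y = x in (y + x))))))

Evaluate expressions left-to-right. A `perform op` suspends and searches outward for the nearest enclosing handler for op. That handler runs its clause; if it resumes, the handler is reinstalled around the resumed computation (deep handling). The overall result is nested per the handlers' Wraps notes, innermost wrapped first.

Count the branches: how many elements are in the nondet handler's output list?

Evaluation trace:
choose[0, 4, 6] @ H1
  branch[0] choose=0:
    choose[5, 1] @ H1
      branch[0] choose=5:
        ask @ H0 ⇒ 8
        H0 returns -163
        H1 returns [-163]
      branch[1] choose=1:
        ask @ H0 ⇒ 8
        H0 returns -35
        H1 returns [-35]
  branch[1] choose=4:
    choose[5, 1] @ H1
      branch[0] choose=5:
        ask @ H0 ⇒ 8
        H0 returns -147
        H1 returns [-147]
      branch[1] choose=1:
        ask @ H0 ⇒ 8
        H0 returns -19
        H1 returns [-19]
  branch[2] choose=6:
    choose[5, 1] @ H1
      branch[0] choose=5:
        ask @ H0 ⇒ 8
        H0 returns -139
        H1 returns [-139]
      branch[1] choose=1:
        ask @ H0 ⇒ 8
        H0 returns -11
        H1 returns [-11]
= [-163, -35, -147, -19, -139, -11]

Answer: 6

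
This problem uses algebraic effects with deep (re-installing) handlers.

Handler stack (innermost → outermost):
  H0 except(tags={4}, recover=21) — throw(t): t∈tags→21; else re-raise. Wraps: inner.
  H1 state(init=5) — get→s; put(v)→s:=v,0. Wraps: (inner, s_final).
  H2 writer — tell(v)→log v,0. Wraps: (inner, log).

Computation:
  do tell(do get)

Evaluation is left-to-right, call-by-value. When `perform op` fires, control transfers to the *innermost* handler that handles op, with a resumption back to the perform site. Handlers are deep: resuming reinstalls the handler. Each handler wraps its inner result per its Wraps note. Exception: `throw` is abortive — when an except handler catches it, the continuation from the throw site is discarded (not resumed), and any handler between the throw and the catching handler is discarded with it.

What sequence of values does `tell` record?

Evaluation trace:
get @ H1 ⇒ 5
tell(5) @ H2 ⇒ log+=5
H0 returns 0
H1 returns (0, 5)
H2 returns ((0, 5), (5))
= ((0, 5), (5))

Answer: (5)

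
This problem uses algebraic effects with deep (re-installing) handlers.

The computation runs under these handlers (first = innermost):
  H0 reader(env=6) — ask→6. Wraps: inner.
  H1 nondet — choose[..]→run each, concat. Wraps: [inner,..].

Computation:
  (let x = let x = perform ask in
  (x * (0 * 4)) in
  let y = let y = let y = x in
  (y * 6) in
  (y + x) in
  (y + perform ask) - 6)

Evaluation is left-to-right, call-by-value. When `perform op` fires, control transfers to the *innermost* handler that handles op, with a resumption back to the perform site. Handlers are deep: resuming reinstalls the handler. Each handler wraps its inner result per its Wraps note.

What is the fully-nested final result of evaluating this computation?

Step-by-step:
ask @ H0 ⇒ 6
ask @ H0 ⇒ 6
H0 returns 0
H1 returns [0]
= [0]

Answer: [0]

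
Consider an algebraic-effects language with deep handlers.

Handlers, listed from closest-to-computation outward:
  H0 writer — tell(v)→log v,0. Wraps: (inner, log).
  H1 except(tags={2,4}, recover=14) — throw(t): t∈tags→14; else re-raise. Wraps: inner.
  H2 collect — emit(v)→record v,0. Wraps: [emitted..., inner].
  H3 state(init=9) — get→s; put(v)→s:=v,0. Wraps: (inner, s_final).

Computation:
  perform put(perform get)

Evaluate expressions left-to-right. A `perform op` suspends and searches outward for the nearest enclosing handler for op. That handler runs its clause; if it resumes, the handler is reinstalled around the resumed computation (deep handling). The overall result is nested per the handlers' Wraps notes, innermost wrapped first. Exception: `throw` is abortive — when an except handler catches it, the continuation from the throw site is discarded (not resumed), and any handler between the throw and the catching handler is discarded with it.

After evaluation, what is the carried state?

Answer: 9

Step-by-step:
get @ H3 ⇒ 9
put(9) @ H3 ⇒ s:=9
H0 returns (0, ())
H1 returns (0, ())
H2 returns [(0, ())]
H3 returns ([(0, ())], 9)
= ([(0, ())], 9)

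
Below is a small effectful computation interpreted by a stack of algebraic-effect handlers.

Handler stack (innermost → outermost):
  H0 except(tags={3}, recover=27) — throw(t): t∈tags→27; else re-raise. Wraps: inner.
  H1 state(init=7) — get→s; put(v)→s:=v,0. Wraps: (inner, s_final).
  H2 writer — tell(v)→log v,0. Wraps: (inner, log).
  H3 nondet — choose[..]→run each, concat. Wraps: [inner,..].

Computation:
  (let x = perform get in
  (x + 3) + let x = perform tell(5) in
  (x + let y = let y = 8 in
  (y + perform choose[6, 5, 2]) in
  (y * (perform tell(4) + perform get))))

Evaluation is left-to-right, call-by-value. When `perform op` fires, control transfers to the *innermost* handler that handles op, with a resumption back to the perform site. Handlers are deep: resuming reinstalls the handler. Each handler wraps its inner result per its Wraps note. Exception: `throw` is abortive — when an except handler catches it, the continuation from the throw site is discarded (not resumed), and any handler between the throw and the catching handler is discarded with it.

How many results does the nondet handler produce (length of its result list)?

Step-by-step:
get @ H1 ⇒ 7
tell(5) @ H2 ⇒ log+=5
choose[6, 5, 2] @ H3
  branch[0] choose=6:
    tell(4) @ H2 ⇒ log+=4
    get @ H1 ⇒ 7
    H0 returns 108
    H1 returns (108, 7)
    H2 returns ((108, 7), (5, 4))
    H3 returns [((108, 7), (5, 4))]
  branch[1] choose=5:
    tell(4) @ H2 ⇒ log+=4
    get @ H1 ⇒ 7
    H0 returns 101
    H1 returns (101, 7)
    H2 returns ((101, 7), (5, 4))
    H3 returns [((101, 7), (5, 4))]
  branch[2] choose=2:
    tell(4) @ H2 ⇒ log+=4
    get @ H1 ⇒ 7
    H0 returns 80
    H1 returns (80, 7)
    H2 returns ((80, 7), (5, 4))
    H3 returns [((80, 7), (5, 4))]
= [((108, 7), (5, 4)), ((101, 7), (5, 4)), ((80, 7), (5, 4))]

Answer: 3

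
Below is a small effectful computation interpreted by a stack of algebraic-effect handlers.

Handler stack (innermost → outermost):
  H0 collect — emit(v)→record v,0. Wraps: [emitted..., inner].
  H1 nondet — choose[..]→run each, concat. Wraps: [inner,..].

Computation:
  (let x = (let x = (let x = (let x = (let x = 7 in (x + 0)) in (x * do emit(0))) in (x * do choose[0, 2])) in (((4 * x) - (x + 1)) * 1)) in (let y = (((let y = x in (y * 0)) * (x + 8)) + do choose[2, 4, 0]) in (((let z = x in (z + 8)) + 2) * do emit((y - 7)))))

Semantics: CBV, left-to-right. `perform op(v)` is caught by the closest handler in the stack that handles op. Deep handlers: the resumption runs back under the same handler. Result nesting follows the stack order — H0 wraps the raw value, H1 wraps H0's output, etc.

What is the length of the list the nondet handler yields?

Evaluation trace:
emit(0) @ H0 ⇒ out+=0
choose[0, 2] @ H1
  branch[0] choose=0:
    choose[2, 4, 0] @ H1
      branch[0] choose=2:
        emit(-5) @ H0 ⇒ out+=-5
        H0 returns [0, -5, 0]
        H1 returns [[0, -5, 0]]
      branch[1] choose=4:
        emit(-3) @ H0 ⇒ out+=-3
        H0 returns [0, -3, 0]
        H1 returns [[0, -3, 0]]
      branch[2] choose=0:
        emit(-7) @ H0 ⇒ out+=-7
        H0 returns [0, -7, 0]
        H1 returns [[0, -7, 0]]
  branch[1] choose=2:
    choose[2, 4, 0] @ H1
      branch[0] choose=2:
        emit(-5) @ H0 ⇒ out+=-5
        H0 returns [0, -5, 0]
        H1 returns [[0, -5, 0]]
      branch[1] choose=4:
        emit(-3) @ H0 ⇒ out+=-3
        H0 returns [0, -3, 0]
        H1 returns [[0, -3, 0]]
      branch[2] choose=0:
        emit(-7) @ H0 ⇒ out+=-7
        H0 returns [0, -7, 0]
        H1 returns [[0, -7, 0]]
= [[0, -5, 0], [0, -3, 0], [0, -7, 0], [0, -5, 0], [0, -3, 0], [0, -7, 0]]

Answer: 6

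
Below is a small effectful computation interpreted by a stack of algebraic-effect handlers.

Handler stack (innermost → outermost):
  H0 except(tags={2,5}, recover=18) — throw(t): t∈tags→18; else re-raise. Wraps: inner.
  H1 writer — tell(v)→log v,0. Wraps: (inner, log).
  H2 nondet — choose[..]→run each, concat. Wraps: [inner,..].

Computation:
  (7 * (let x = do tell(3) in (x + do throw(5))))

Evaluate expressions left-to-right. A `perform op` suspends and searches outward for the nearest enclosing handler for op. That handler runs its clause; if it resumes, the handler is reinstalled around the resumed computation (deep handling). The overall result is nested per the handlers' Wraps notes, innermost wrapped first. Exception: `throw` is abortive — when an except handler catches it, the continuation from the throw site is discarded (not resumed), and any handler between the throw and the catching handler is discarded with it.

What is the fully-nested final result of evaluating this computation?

Working:
tell(3) @ H1 ⇒ log+=3
throw(5) @ H0 caught ⇒ 18
H1 returns (18, (3))
H2 returns [(18, (3))]
= [(18, (3))]

Answer: [(18, (3))]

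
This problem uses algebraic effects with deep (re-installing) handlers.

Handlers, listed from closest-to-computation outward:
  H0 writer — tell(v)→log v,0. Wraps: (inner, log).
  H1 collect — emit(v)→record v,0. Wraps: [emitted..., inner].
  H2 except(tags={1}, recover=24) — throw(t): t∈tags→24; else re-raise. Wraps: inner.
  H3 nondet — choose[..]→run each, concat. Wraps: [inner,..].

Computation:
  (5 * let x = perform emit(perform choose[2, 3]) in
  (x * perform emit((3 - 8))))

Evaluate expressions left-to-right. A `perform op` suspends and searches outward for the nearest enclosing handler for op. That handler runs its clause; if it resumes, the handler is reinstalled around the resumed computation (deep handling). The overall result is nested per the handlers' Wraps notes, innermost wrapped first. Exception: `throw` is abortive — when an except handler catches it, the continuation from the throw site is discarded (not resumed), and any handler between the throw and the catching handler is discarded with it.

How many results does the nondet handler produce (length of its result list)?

Step-by-step:
choose[2, 3] @ H3
  branch[0] choose=2:
    emit(2) @ H1 ⇒ out+=2
    emit(-5) @ H1 ⇒ out+=-5
    H0 returns (0, ())
    H1 returns [2, -5, (0, ())]
    H2 returns [2, -5, (0, ())]
    H3 returns [[2, -5, (0, ())]]
  branch[1] choose=3:
    emit(3) @ H1 ⇒ out+=3
    emit(-5) @ H1 ⇒ out+=-5
    H0 returns (0, ())
    H1 returns [3, -5, (0, ())]
    H2 returns [3, -5, (0, ())]
    H3 returns [[3, -5, (0, ())]]
= [[2, -5, (0, ())], [3, -5, (0, ())]]

Answer: 2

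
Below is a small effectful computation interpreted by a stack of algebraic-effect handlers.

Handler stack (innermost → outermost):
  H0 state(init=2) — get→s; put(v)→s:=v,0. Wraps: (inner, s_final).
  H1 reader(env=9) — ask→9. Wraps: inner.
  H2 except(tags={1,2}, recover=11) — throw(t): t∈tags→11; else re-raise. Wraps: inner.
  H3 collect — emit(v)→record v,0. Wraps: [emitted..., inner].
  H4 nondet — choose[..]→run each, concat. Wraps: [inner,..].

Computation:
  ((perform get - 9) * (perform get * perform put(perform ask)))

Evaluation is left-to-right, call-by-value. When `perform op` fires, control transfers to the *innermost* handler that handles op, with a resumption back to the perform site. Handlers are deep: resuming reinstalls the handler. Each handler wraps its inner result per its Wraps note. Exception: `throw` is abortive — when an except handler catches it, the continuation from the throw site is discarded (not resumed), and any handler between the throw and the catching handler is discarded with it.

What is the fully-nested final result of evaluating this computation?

Answer: [[(0, 9)]]

Working:
get @ H0 ⇒ 2
get @ H0 ⇒ 2
ask @ H1 ⇒ 9
put(9) @ H0 ⇒ s:=9
H0 returns (0, 9)
H1 returns (0, 9)
H2 returns (0, 9)
H3 returns [(0, 9)]
H4 returns [[(0, 9)]]
= [[(0, 9)]]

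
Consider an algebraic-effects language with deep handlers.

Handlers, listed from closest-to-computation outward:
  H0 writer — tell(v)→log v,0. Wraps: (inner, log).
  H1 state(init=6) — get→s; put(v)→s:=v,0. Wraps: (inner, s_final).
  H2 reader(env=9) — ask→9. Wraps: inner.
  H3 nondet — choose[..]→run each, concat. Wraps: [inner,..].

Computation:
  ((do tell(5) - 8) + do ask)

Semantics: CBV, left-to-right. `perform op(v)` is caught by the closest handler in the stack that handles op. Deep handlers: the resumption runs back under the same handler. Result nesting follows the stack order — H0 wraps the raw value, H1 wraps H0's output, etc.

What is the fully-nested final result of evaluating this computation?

Answer: [((1, (5)), 6)]

Evaluation trace:
tell(5) @ H0 ⇒ log+=5
ask @ H2 ⇒ 9
H0 returns (1, (5))
H1 returns ((1, (5)), 6)
H2 returns ((1, (5)), 6)
H3 returns [((1, (5)), 6)]
= [((1, (5)), 6)]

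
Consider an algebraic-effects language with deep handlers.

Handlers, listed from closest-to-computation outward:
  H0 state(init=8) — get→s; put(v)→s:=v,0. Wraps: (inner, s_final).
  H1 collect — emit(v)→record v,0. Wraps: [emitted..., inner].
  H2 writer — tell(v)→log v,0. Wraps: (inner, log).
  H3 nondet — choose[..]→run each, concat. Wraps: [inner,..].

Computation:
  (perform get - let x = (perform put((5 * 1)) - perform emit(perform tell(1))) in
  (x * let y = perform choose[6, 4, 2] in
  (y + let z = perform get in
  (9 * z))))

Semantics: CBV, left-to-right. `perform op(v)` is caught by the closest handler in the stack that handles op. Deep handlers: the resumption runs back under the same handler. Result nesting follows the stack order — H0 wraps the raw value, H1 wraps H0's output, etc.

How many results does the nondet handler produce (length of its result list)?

Step-by-step:
get @ H0 ⇒ 8
put(5) @ H0 ⇒ s:=5
tell(1) @ H2 ⇒ log+=1
emit(0) @ H1 ⇒ out+=0
choose[6, 4, 2] @ H3
  branch[0] choose=6:
    get @ H0 ⇒ 5
    H0 returns (8, 5)
    H1 returns [0, (8, 5)]
    H2 returns ([0, (8, 5)], (1))
    H3 returns [([0, (8, 5)], (1))]
  branch[1] choose=4:
    get @ H0 ⇒ 5
    H0 returns (8, 5)
    H1 returns [0, (8, 5)]
    H2 returns ([0, (8, 5)], (1))
    H3 returns [([0, (8, 5)], (1))]
  branch[2] choose=2:
    get @ H0 ⇒ 5
    H0 returns (8, 5)
    H1 returns [0, (8, 5)]
    H2 returns ([0, (8, 5)], (1))
    H3 returns [([0, (8, 5)], (1))]
= [([0, (8, 5)], (1)), ([0, (8, 5)], (1)), ([0, (8, 5)], (1))]

Answer: 3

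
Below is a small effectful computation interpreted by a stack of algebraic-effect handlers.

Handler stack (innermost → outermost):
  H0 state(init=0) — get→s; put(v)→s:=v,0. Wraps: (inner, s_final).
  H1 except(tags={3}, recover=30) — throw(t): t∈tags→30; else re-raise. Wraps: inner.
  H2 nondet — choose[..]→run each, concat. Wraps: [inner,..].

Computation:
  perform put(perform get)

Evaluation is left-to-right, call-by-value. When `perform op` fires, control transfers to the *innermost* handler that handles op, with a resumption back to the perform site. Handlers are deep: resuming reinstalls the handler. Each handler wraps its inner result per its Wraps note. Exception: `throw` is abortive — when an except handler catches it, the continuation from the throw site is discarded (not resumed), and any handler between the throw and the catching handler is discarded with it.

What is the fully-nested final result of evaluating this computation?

Step-by-step:
get @ H0 ⇒ 0
put(0) @ H0 ⇒ s:=0
H0 returns (0, 0)
H1 returns (0, 0)
H2 returns [(0, 0)]
= [(0, 0)]

Answer: [(0, 0)]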